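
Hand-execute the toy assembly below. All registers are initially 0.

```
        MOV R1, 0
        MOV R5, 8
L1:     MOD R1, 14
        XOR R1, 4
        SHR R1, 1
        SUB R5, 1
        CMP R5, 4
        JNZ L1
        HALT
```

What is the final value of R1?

after MOV R1, 0: R1=0
after MOV R5, 8: R5=8
after MOD R1, 14: R1=0%14=0
after XOR R1, 4: R1=0^4=4
after SHR R1, 1: R1=4>>1=2
after SUB R5, 1: R5=8-1=7
CMP R5, 4  (cmp 7,4)
JNZ L1: taken
after MOD R1, 14: R1=2%14=2
after XOR R1, 4: R1=2^4=6
after SHR R1, 1: R1=6>>1=3
after SUB R5, 1: R5=7-1=6
CMP R5, 4  (cmp 6,4)
JNZ L1: taken
after MOD R1, 14: R1=3%14=3
after XOR R1, 4: R1=3^4=7
after SHR R1, 1: R1=7>>1=3
after SUB R5, 1: R5=6-1=5
CMP R5, 4  (cmp 5,4)
JNZ L1: taken
after MOD R1, 14: R1=3%14=3
after XOR R1, 4: R1=3^4=7
after SHR R1, 1: R1=7>>1=3
after SUB R5, 1: R5=5-1=4
CMP R5, 4  (cmp 4,4)
JNZ L1: not taken
halt.

3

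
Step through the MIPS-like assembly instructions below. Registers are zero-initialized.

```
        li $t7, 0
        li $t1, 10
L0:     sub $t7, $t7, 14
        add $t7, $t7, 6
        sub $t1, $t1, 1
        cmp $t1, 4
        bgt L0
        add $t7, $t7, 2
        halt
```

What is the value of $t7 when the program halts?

li $t7, 0 → $t7=0
li $t1, 10 → $t1=10
sub $t7, $t7, 14 → $t7=0-14=-14
add $t7, $t7, 6 → $t7=(-14)+6=-8
sub $t1, $t1, 1 → $t1=10-1=9
cmp $t1, 4  (cmp 9,4)
bgt L0: taken
sub $t7, $t7, 14 → $t7=(-8)-14=-22
add $t7, $t7, 6 → $t7=(-22)+6=-16
sub $t1, $t1, 1 → $t1=9-1=8
cmp $t1, 4  (cmp 8,4)
bgt L0: taken
sub $t7, $t7, 14 → $t7=(-16)-14=-30
add $t7, $t7, 6 → $t7=(-30)+6=-24
sub $t1, $t1, 1 → $t1=8-1=7
cmp $t1, 4  (cmp 7,4)
bgt L0: taken
sub $t7, $t7, 14 → $t7=(-24)-14=-38
add $t7, $t7, 6 → $t7=(-38)+6=-32
sub $t1, $t1, 1 → $t1=7-1=6
cmp $t1, 4  (cmp 6,4)
bgt L0: taken
sub $t7, $t7, 14 → $t7=(-32)-14=-46
add $t7, $t7, 6 → $t7=(-46)+6=-40
sub $t1, $t1, 1 → $t1=6-1=5
cmp $t1, 4  (cmp 5,4)
bgt L0: taken
sub $t7, $t7, 14 → $t7=(-40)-14=-54
add $t7, $t7, 6 → $t7=(-54)+6=-48
sub $t1, $t1, 1 → $t1=5-1=4
cmp $t1, 4  (cmp 4,4)
bgt L0: not taken
add $t7, $t7, 2 → $t7=(-48)+2=-46
halt.

-46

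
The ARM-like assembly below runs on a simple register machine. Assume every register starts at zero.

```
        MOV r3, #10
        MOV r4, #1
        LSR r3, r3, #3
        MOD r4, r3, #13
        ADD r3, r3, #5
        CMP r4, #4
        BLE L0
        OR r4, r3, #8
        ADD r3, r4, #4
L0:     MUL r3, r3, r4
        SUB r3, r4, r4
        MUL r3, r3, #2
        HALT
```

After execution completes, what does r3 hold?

after MOV r3, #10: r3=10
after MOV r4, #1: r4=1
after LSR r3, r3, #3: r3=10>>3=1
after MOD r4, r3, #13: r4=1%13=1
after ADD r3, r3, #5: r3=1+5=6
CMP r4, #4  (cmp 1,4)
BLE L0: taken
after MUL r3, r3, r4: r3=6*1=6
after SUB r3, r4, r4: r3=1-1=0
after MUL r3, r3, #2: r3=0*2=0
halt.

0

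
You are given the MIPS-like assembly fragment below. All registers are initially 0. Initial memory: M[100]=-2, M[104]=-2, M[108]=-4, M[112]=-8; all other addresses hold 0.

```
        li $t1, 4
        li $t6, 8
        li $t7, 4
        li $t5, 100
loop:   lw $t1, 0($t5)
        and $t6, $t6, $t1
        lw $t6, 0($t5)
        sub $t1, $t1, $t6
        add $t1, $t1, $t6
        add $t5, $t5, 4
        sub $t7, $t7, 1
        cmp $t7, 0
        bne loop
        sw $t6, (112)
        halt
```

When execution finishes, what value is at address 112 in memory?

$t1=4
$t6=8
$t7=4
$t5=100
$t1=M[100]=-2
$t6=8&(-2)=8
$t6=M[100]=-2
$t1=(-2)-(-2)=0
$t1=0+(-2)=-2
$t5=100+4=104
$t7=4-1=3
cmp $t7, 0  (cmp 3,0)
bne loop: taken
$t1=M[104]=-2
$t6=(-2)&(-2)=-2
$t6=M[104]=-2
$t1=(-2)-(-2)=0
$t1=0+(-2)=-2
$t5=104+4=108
$t7=3-1=2
cmp $t7, 0  (cmp 2,0)
bne loop: taken
$t1=M[108]=-4
$t6=(-2)&(-4)=-4
$t6=M[108]=-4
$t1=(-4)-(-4)=0
$t1=0+(-4)=-4
$t5=108+4=112
$t7=2-1=1
cmp $t7, 0  (cmp 1,0)
bne loop: taken
$t1=M[112]=-8
$t6=(-4)&(-8)=-8
$t6=M[112]=-8
$t1=(-8)-(-8)=0
$t1=0+(-8)=-8
$t5=112+4=116
$t7=1-1=0
cmp $t7, 0  (cmp 0,0)
bne loop: not taken
sw $t6, (112) → M[112]=-8
halt.

-8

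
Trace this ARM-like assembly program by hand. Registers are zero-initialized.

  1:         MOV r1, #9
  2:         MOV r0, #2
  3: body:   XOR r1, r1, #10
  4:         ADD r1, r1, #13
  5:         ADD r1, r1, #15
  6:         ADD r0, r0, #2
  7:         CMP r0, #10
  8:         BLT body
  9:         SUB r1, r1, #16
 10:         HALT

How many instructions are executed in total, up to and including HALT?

after MOV r1, #9: r1=9
after MOV r0, #2: r0=2
after XOR r1, r1, #10: r1=9^10=3
after ADD r1, r1, #13: r1=3+13=16
after ADD r1, r1, #15: r1=16+15=31
after ADD r0, r0, #2: r0=2+2=4
CMP r0, #10  (cmp 4,10)
BLT body: taken
after XOR r1, r1, #10: r1=31^10=21
after ADD r1, r1, #13: r1=21+13=34
after ADD r1, r1, #15: r1=34+15=49
after ADD r0, r0, #2: r0=4+2=6
CMP r0, #10  (cmp 6,10)
BLT body: taken
after XOR r1, r1, #10: r1=49^10=59
after ADD r1, r1, #13: r1=59+13=72
after ADD r1, r1, #15: r1=72+15=87
after ADD r0, r0, #2: r0=6+2=8
CMP r0, #10  (cmp 8,10)
BLT body: taken
after XOR r1, r1, #10: r1=87^10=93
after ADD r1, r1, #13: r1=93+13=106
after ADD r1, r1, #15: r1=106+15=121
after ADD r0, r0, #2: r0=8+2=10
CMP r0, #10  (cmp 10,10)
BLT body: not taken
after SUB r1, r1, #16: r1=121-16=105
halt.
Total executed instructions: 28.

28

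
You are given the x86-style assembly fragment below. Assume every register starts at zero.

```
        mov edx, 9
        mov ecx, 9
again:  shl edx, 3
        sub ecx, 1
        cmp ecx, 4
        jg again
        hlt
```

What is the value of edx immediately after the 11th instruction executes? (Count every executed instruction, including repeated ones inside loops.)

4608

after mov edx, 9: edx=9
after mov ecx, 9: ecx=9
after shl edx, 3: edx=9<<3=72
after sub ecx, 1: ecx=9-1=8
cmp ecx, 4  (cmp 8,4)
jg again: taken
after shl edx, 3: edx=72<<3=576
after sub ecx, 1: ecx=8-1=7
cmp ecx, 4  (cmp 7,4)
jg again: taken
after shl edx, 3: edx=576<<3=4608
After step 11: edx = 4608.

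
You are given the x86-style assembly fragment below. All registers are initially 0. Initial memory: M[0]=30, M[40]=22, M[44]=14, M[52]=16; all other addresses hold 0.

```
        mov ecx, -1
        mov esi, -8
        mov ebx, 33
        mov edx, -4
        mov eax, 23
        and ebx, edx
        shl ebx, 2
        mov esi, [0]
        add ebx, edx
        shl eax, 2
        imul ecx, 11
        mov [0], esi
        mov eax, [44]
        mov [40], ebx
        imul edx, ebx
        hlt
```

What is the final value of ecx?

ecx=-1
esi=-8
ebx=33
edx=-4
eax=23
ebx=33&(-4)=32
ebx=32<<2=128
esi=M[0]=30
ebx=128+(-4)=124
eax=23<<2=92
ecx=(-1)*11=-11
mov [0], esi → M[0]=30
eax=M[44]=14
mov [40], ebx → M[40]=124
edx=(-4)*124=-496
halt.

-11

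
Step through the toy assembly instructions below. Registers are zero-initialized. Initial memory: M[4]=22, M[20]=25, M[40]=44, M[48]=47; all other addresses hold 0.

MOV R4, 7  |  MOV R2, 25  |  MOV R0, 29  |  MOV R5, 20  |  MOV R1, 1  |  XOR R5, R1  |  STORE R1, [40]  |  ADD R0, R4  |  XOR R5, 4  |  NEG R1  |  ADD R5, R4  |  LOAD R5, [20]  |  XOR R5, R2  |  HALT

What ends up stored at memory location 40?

R4=7
R2=25
R0=29
R5=20
R1=1
R5=20^1=21
STORE R1, [40] → M[40]=1
R0=29+7=36
R5=21^4=17
R1=-(1)=-1
R5=17+7=24
R5=M[20]=25
R5=25^25=0
halt.

1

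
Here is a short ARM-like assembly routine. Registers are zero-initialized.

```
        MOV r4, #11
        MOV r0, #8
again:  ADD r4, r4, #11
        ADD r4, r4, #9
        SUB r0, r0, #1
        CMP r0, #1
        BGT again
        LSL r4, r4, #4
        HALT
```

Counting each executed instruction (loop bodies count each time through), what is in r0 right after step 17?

MOV r4, #11 → r4=11
MOV r0, #8 → r0=8
ADD r4, r4, #11 → r4=11+11=22
ADD r4, r4, #9 → r4=22+9=31
SUB r0, r0, #1 → r0=8-1=7
CMP r0, #1  (cmp 7,1)
BGT again: taken
ADD r4, r4, #11 → r4=31+11=42
ADD r4, r4, #9 → r4=42+9=51
SUB r0, r0, #1 → r0=7-1=6
CMP r0, #1  (cmp 6,1)
BGT again: taken
ADD r4, r4, #11 → r4=51+11=62
ADD r4, r4, #9 → r4=62+9=71
SUB r0, r0, #1 → r0=6-1=5
CMP r0, #1  (cmp 5,1)
BGT again: taken
After step 17: r0 = 5.

5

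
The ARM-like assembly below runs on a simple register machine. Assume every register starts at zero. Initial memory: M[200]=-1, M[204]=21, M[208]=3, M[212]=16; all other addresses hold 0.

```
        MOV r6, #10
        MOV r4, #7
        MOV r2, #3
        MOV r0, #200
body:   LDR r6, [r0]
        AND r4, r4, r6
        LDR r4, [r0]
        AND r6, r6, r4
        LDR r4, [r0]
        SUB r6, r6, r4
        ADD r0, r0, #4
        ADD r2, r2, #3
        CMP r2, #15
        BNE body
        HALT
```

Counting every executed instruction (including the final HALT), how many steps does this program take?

MOV r6, #10 → r6=10
MOV r4, #7 → r4=7
MOV r2, #3 → r2=3
MOV r0, #200 → r0=200
LDR r6, [r0] → r6=M[200]=-1
AND r4, r4, r6 → r4=7&(-1)=7
LDR r4, [r0] → r4=M[200]=-1
AND r6, r6, r4 → r6=(-1)&(-1)=-1
LDR r4, [r0] → r4=M[200]=-1
SUB r6, r6, r4 → r6=(-1)-(-1)=0
ADD r0, r0, #4 → r0=200+4=204
ADD r2, r2, #3 → r2=3+3=6
CMP r2, #15  (cmp 6,15)
BNE body: taken
LDR r6, [r0] → r6=M[204]=21
AND r4, r4, r6 → r4=(-1)&21=21
LDR r4, [r0] → r4=M[204]=21
AND r6, r6, r4 → r6=21&21=21
LDR r4, [r0] → r4=M[204]=21
SUB r6, r6, r4 → r6=21-21=0
ADD r0, r0, #4 → r0=204+4=208
ADD r2, r2, #3 → r2=6+3=9
CMP r2, #15  (cmp 9,15)
BNE body: taken
LDR r6, [r0] → r6=M[208]=3
AND r4, r4, r6 → r4=21&3=1
LDR r4, [r0] → r4=M[208]=3
AND r6, r6, r4 → r6=3&3=3
LDR r4, [r0] → r4=M[208]=3
SUB r6, r6, r4 → r6=3-3=0
ADD r0, r0, #4 → r0=208+4=212
ADD r2, r2, #3 → r2=9+3=12
CMP r2, #15  (cmp 12,15)
BNE body: taken
LDR r6, [r0] → r6=M[212]=16
AND r4, r4, r6 → r4=3&16=0
LDR r4, [r0] → r4=M[212]=16
AND r6, r6, r4 → r6=16&16=16
LDR r4, [r0] → r4=M[212]=16
SUB r6, r6, r4 → r6=16-16=0
ADD r0, r0, #4 → r0=212+4=216
ADD r2, r2, #3 → r2=12+3=15
CMP r2, #15  (cmp 15,15)
BNE body: not taken
halt.
Total executed instructions: 45.

45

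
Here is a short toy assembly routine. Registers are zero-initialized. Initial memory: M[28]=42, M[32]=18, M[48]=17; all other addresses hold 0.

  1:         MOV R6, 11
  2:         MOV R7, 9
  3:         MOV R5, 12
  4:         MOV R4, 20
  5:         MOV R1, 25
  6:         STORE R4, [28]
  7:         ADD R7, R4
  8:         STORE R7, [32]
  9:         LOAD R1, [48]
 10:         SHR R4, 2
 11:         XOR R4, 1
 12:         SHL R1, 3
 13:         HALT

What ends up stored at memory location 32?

29

MOV R6, 11 → R6=11
MOV R7, 9 → R7=9
MOV R5, 12 → R5=12
MOV R4, 20 → R4=20
MOV R1, 25 → R1=25
STORE R4, [28] → M[28]=20
ADD R7, R4 → R7=9+20=29
STORE R7, [32] → M[32]=29
LOAD R1, [48] → R1=M[48]=17
SHR R4, 2 → R4=20>>2=5
XOR R4, 1 → R4=5^1=4
SHL R1, 3 → R1=17<<3=136
halt.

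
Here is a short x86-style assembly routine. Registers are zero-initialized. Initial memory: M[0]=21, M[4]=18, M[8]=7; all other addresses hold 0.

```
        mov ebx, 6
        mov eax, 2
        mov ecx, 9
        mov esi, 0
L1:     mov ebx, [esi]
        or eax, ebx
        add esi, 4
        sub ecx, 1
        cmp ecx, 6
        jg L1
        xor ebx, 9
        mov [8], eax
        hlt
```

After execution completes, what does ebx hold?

after mov ebx, 6: ebx=6
after mov eax, 2: eax=2
after mov ecx, 9: ecx=9
after mov esi, 0: esi=0
after mov ebx, [esi]: ebx=M[0]=21
after or eax, ebx: eax=2|21=23
after add esi, 4: esi=0+4=4
after sub ecx, 1: ecx=9-1=8
cmp ecx, 6  (cmp 8,6)
jg L1: taken
after mov ebx, [esi]: ebx=M[4]=18
after or eax, ebx: eax=23|18=23
after add esi, 4: esi=4+4=8
after sub ecx, 1: ecx=8-1=7
cmp ecx, 6  (cmp 7,6)
jg L1: taken
after mov ebx, [esi]: ebx=M[8]=7
after or eax, ebx: eax=23|7=23
after add esi, 4: esi=8+4=12
after sub ecx, 1: ecx=7-1=6
cmp ecx, 6  (cmp 6,6)
jg L1: not taken
after xor ebx, 9: ebx=7^9=14
mov [8], eax → M[8]=23
halt.

14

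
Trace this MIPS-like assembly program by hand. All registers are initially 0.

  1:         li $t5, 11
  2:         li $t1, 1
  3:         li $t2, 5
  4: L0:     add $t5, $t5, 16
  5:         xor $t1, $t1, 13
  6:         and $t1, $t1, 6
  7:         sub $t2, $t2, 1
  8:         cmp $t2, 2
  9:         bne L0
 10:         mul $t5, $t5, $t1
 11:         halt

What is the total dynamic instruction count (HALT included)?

23

after li $t5, 11: $t5=11
after li $t1, 1: $t1=1
after li $t2, 5: $t2=5
after add $t5, $t5, 16: $t5=11+16=27
after xor $t1, $t1, 13: $t1=1^13=12
after and $t1, $t1, 6: $t1=12&6=4
after sub $t2, $t2, 1: $t2=5-1=4
cmp $t2, 2  (cmp 4,2)
bne L0: taken
after add $t5, $t5, 16: $t5=27+16=43
after xor $t1, $t1, 13: $t1=4^13=9
after and $t1, $t1, 6: $t1=9&6=0
after sub $t2, $t2, 1: $t2=4-1=3
cmp $t2, 2  (cmp 3,2)
bne L0: taken
after add $t5, $t5, 16: $t5=43+16=59
after xor $t1, $t1, 13: $t1=0^13=13
after and $t1, $t1, 6: $t1=13&6=4
after sub $t2, $t2, 1: $t2=3-1=2
cmp $t2, 2  (cmp 2,2)
bne L0: not taken
after mul $t5, $t5, $t1: $t5=59*4=236
halt.
Total executed instructions: 23.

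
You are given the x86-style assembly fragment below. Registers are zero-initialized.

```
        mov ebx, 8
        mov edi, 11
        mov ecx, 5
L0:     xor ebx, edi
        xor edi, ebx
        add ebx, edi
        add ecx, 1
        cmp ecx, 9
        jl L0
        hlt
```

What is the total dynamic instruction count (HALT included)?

28

after mov ebx, 8: ebx=8
after mov edi, 11: edi=11
after mov ecx, 5: ecx=5
after xor ebx, edi: ebx=8^11=3
after xor edi, ebx: edi=11^3=8
after add ebx, edi: ebx=3+8=11
after add ecx, 1: ecx=5+1=6
cmp ecx, 9  (cmp 6,9)
jl L0: taken
after xor ebx, edi: ebx=11^8=3
after xor edi, ebx: edi=8^3=11
after add ebx, edi: ebx=3+11=14
after add ecx, 1: ecx=6+1=7
cmp ecx, 9  (cmp 7,9)
jl L0: taken
after xor ebx, edi: ebx=14^11=5
after xor edi, ebx: edi=11^5=14
after add ebx, edi: ebx=5+14=19
after add ecx, 1: ecx=7+1=8
cmp ecx, 9  (cmp 8,9)
jl L0: taken
after xor ebx, edi: ebx=19^14=29
after xor edi, ebx: edi=14^29=19
after add ebx, edi: ebx=29+19=48
after add ecx, 1: ecx=8+1=9
cmp ecx, 9  (cmp 9,9)
jl L0: not taken
halt.
Total executed instructions: 28.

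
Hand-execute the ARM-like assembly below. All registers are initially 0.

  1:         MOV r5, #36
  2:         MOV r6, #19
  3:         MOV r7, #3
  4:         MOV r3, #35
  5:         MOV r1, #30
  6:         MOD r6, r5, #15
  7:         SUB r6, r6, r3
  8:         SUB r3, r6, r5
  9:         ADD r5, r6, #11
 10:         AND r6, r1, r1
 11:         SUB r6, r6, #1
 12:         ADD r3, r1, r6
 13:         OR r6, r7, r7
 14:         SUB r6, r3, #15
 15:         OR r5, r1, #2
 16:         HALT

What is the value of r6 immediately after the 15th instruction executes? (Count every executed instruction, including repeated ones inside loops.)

44

MOV r5, #36 → r5=36
MOV r6, #19 → r6=19
MOV r7, #3 → r7=3
MOV r3, #35 → r3=35
MOV r1, #30 → r1=30
MOD r6, r5, #15 → r6=36%15=6
SUB r6, r6, r3 → r6=6-35=-29
SUB r3, r6, r5 → r3=(-29)-36=-65
ADD r5, r6, #11 → r5=(-29)+11=-18
AND r6, r1, r1 → r6=30&30=30
SUB r6, r6, #1 → r6=30-1=29
ADD r3, r1, r6 → r3=30+29=59
OR r6, r7, r7 → r6=3|3=3
SUB r6, r3, #15 → r6=59-15=44
OR r5, r1, #2 → r5=30|2=30
After step 15: r6 = 44.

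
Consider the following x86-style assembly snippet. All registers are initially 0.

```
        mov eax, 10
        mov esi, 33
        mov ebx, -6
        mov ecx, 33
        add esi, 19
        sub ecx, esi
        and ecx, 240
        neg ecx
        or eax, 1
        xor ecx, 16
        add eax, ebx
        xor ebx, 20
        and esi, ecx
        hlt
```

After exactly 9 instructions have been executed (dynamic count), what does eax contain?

after mov eax, 10: eax=10
after mov esi, 33: esi=33
after mov ebx, -6: ebx=-6
after mov ecx, 33: ecx=33
after add esi, 19: esi=33+19=52
after sub ecx, esi: ecx=33-52=-19
after and ecx, 240: ecx=(-19)&240=224
after neg ecx: ecx=-(224)=-224
after or eax, 1: eax=10|1=11
After step 9: eax = 11.

11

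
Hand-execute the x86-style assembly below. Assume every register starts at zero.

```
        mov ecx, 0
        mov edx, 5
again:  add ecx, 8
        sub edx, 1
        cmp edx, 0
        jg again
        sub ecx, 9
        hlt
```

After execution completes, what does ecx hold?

31

mov ecx, 0 → ecx=0
mov edx, 5 → edx=5
add ecx, 8 → ecx=0+8=8
sub edx, 1 → edx=5-1=4
cmp edx, 0  (cmp 4,0)
jg again: taken
add ecx, 8 → ecx=8+8=16
sub edx, 1 → edx=4-1=3
cmp edx, 0  (cmp 3,0)
jg again: taken
add ecx, 8 → ecx=16+8=24
sub edx, 1 → edx=3-1=2
cmp edx, 0  (cmp 2,0)
jg again: taken
add ecx, 8 → ecx=24+8=32
sub edx, 1 → edx=2-1=1
cmp edx, 0  (cmp 1,0)
jg again: taken
add ecx, 8 → ecx=32+8=40
sub edx, 1 → edx=1-1=0
cmp edx, 0  (cmp 0,0)
jg again: not taken
sub ecx, 9 → ecx=40-9=31
halt.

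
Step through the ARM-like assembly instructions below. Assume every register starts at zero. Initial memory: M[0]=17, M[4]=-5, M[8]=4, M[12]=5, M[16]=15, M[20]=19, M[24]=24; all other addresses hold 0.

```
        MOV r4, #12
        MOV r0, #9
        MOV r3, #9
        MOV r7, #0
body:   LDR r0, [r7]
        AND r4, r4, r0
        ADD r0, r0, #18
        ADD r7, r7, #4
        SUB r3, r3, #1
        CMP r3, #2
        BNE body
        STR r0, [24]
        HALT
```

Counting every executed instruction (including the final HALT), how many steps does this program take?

MOV r4, #12 → r4=12
MOV r0, #9 → r0=9
MOV r3, #9 → r3=9
MOV r7, #0 → r7=0
LDR r0, [r7] → r0=M[0]=17
AND r4, r4, r0 → r4=12&17=0
ADD r0, r0, #18 → r0=17+18=35
ADD r7, r7, #4 → r7=0+4=4
SUB r3, r3, #1 → r3=9-1=8
CMP r3, #2  (cmp 8,2)
BNE body: taken
LDR r0, [r7] → r0=M[4]=-5
AND r4, r4, r0 → r4=0&(-5)=0
ADD r0, r0, #18 → r0=(-5)+18=13
ADD r7, r7, #4 → r7=4+4=8
SUB r3, r3, #1 → r3=8-1=7
CMP r3, #2  (cmp 7,2)
BNE body: taken
LDR r0, [r7] → r0=M[8]=4
AND r4, r4, r0 → r4=0&4=0
ADD r0, r0, #18 → r0=4+18=22
ADD r7, r7, #4 → r7=8+4=12
SUB r3, r3, #1 → r3=7-1=6
CMP r3, #2  (cmp 6,2)
BNE body: taken
LDR r0, [r7] → r0=M[12]=5
AND r4, r4, r0 → r4=0&5=0
ADD r0, r0, #18 → r0=5+18=23
ADD r7, r7, #4 → r7=12+4=16
SUB r3, r3, #1 → r3=6-1=5
CMP r3, #2  (cmp 5,2)
BNE body: taken
LDR r0, [r7] → r0=M[16]=15
AND r4, r4, r0 → r4=0&15=0
ADD r0, r0, #18 → r0=15+18=33
ADD r7, r7, #4 → r7=16+4=20
SUB r3, r3, #1 → r3=5-1=4
CMP r3, #2  (cmp 4,2)
BNE body: taken
LDR r0, [r7] → r0=M[20]=19
AND r4, r4, r0 → r4=0&19=0
ADD r0, r0, #18 → r0=19+18=37
ADD r7, r7, #4 → r7=20+4=24
SUB r3, r3, #1 → r3=4-1=3
CMP r3, #2  (cmp 3,2)
BNE body: taken
LDR r0, [r7] → r0=M[24]=24
AND r4, r4, r0 → r4=0&24=0
ADD r0, r0, #18 → r0=24+18=42
ADD r7, r7, #4 → r7=24+4=28
SUB r3, r3, #1 → r3=3-1=2
CMP r3, #2  (cmp 2,2)
BNE body: not taken
STR r0, [24] → M[24]=42
halt.
Total executed instructions: 55.

55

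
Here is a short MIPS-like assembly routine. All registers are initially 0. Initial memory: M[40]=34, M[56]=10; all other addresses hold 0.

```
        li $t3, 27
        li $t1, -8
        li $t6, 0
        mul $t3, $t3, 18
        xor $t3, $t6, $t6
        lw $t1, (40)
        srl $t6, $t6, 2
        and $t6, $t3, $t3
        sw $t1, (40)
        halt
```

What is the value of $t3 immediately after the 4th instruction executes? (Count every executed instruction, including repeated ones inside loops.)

li $t3, 27 → $t3=27
li $t1, -8 → $t1=-8
li $t6, 0 → $t6=0
mul $t3, $t3, 18 → $t3=27*18=486
After step 4: $t3 = 486.

486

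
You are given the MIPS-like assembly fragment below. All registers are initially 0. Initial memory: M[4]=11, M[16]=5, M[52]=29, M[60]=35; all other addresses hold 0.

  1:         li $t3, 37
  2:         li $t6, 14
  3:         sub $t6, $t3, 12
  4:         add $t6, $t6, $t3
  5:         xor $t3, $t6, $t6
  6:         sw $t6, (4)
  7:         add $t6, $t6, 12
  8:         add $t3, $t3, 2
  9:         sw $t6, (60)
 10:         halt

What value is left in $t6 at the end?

$t3=37
$t6=14
$t6=37-12=25
$t6=25+37=62
$t3=62^62=0
sw $t6, (4) → M[4]=62
$t6=62+12=74
$t3=0+2=2
sw $t6, (60) → M[60]=74
halt.

74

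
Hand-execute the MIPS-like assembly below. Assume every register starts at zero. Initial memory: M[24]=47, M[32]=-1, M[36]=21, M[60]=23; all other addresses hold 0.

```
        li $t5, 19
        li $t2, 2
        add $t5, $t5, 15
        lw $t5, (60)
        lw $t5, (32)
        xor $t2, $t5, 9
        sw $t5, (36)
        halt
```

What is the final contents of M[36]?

li $t5, 19 → $t5=19
li $t2, 2 → $t2=2
add $t5, $t5, 15 → $t5=19+15=34
lw $t5, (60) → $t5=M[60]=23
lw $t5, (32) → $t5=M[32]=-1
xor $t2, $t5, 9 → $t2=(-1)^9=-10
sw $t5, (36) → M[36]=-1
halt.

-1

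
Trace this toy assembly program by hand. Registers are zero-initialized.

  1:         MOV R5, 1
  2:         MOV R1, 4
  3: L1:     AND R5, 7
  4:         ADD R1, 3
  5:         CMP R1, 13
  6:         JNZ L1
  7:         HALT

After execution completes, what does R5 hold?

R5=1
R1=4
R5=1&7=1
R1=4+3=7
CMP R1, 13  (cmp 7,13)
JNZ L1: taken
R5=1&7=1
R1=7+3=10
CMP R1, 13  (cmp 10,13)
JNZ L1: taken
R5=1&7=1
R1=10+3=13
CMP R1, 13  (cmp 13,13)
JNZ L1: not taken
halt.

1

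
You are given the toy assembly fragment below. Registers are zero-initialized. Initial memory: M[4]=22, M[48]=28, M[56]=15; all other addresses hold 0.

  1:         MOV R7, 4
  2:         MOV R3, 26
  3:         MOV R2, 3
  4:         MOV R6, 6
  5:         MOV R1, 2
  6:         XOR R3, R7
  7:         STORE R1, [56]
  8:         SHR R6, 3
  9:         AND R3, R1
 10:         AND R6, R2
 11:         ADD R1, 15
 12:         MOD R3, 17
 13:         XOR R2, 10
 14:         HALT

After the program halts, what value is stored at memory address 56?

2

after MOV R7, 4: R7=4
after MOV R3, 26: R3=26
after MOV R2, 3: R2=3
after MOV R6, 6: R6=6
after MOV R1, 2: R1=2
after XOR R3, R7: R3=26^4=30
STORE R1, [56] → M[56]=2
after SHR R6, 3: R6=6>>3=0
after AND R3, R1: R3=30&2=2
after AND R6, R2: R6=0&3=0
after ADD R1, 15: R1=2+15=17
after MOD R3, 17: R3=2%17=2
after XOR R2, 10: R2=3^10=9
halt.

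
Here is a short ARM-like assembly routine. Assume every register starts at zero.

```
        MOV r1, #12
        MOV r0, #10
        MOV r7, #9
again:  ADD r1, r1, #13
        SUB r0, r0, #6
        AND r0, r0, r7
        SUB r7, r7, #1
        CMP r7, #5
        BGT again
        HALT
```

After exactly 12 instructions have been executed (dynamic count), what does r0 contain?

r1=12
r0=10
r7=9
r1=12+13=25
r0=10-6=4
r0=4&9=0
r7=9-1=8
CMP r7, #5  (cmp 8,5)
BGT again: taken
r1=25+13=38
r0=0-6=-6
r0=(-6)&8=8
After step 12: r0 = 8.

8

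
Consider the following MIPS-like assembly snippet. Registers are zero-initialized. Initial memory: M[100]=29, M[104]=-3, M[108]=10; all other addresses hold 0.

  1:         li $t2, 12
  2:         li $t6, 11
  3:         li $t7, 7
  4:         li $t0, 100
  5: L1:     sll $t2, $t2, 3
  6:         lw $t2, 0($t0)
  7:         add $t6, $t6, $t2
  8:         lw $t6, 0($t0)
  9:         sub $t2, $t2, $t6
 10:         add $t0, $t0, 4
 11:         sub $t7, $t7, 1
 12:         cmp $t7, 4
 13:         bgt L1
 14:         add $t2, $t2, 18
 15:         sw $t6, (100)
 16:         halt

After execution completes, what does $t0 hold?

$t2=12
$t6=11
$t7=7
$t0=100
$t2=12<<3=96
$t2=M[100]=29
$t6=11+29=40
$t6=M[100]=29
$t2=29-29=0
$t0=100+4=104
$t7=7-1=6
cmp $t7, 4  (cmp 6,4)
bgt L1: taken
$t2=0<<3=0
$t2=M[104]=-3
$t6=29+(-3)=26
$t6=M[104]=-3
$t2=(-3)-(-3)=0
$t0=104+4=108
$t7=6-1=5
cmp $t7, 4  (cmp 5,4)
bgt L1: taken
$t2=0<<3=0
$t2=M[108]=10
$t6=(-3)+10=7
$t6=M[108]=10
$t2=10-10=0
$t0=108+4=112
$t7=5-1=4
cmp $t7, 4  (cmp 4,4)
bgt L1: not taken
$t2=0+18=18
sw $t6, (100) → M[100]=10
halt.

112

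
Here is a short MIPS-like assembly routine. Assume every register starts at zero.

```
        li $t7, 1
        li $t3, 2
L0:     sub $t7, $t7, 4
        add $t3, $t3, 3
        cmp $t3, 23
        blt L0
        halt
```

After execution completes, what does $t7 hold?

-27

$t7=1
$t3=2
$t7=1-4=-3
$t3=2+3=5
cmp $t3, 23  (cmp 5,23)
blt L0: taken
$t7=(-3)-4=-7
$t3=5+3=8
cmp $t3, 23  (cmp 8,23)
blt L0: taken
$t7=(-7)-4=-11
$t3=8+3=11
cmp $t3, 23  (cmp 11,23)
blt L0: taken
$t7=(-11)-4=-15
$t3=11+3=14
cmp $t3, 23  (cmp 14,23)
blt L0: taken
$t7=(-15)-4=-19
$t3=14+3=17
cmp $t3, 23  (cmp 17,23)
blt L0: taken
$t7=(-19)-4=-23
$t3=17+3=20
cmp $t3, 23  (cmp 20,23)
blt L0: taken
$t7=(-23)-4=-27
$t3=20+3=23
cmp $t3, 23  (cmp 23,23)
blt L0: not taken
halt.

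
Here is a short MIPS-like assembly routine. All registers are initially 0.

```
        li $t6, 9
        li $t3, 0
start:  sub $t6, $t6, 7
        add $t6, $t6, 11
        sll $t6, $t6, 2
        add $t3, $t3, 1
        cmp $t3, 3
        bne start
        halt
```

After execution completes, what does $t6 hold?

912

li $t6, 9 → $t6=9
li $t3, 0 → $t3=0
sub $t6, $t6, 7 → $t6=9-7=2
add $t6, $t6, 11 → $t6=2+11=13
sll $t6, $t6, 2 → $t6=13<<2=52
add $t3, $t3, 1 → $t3=0+1=1
cmp $t3, 3  (cmp 1,3)
bne start: taken
sub $t6, $t6, 7 → $t6=52-7=45
add $t6, $t6, 11 → $t6=45+11=56
sll $t6, $t6, 2 → $t6=56<<2=224
add $t3, $t3, 1 → $t3=1+1=2
cmp $t3, 3  (cmp 2,3)
bne start: taken
sub $t6, $t6, 7 → $t6=224-7=217
add $t6, $t6, 11 → $t6=217+11=228
sll $t6, $t6, 2 → $t6=228<<2=912
add $t3, $t3, 1 → $t3=2+1=3
cmp $t3, 3  (cmp 3,3)
bne start: not taken
halt.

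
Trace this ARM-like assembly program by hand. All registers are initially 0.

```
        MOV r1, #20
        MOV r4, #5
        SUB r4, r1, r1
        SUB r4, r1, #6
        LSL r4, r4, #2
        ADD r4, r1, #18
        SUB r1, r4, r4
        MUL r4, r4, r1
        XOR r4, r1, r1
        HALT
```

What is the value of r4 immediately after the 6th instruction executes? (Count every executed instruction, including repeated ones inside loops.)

38

after MOV r1, #20: r1=20
after MOV r4, #5: r4=5
after SUB r4, r1, r1: r4=20-20=0
after SUB r4, r1, #6: r4=20-6=14
after LSL r4, r4, #2: r4=14<<2=56
after ADD r4, r1, #18: r4=20+18=38
After step 6: r4 = 38.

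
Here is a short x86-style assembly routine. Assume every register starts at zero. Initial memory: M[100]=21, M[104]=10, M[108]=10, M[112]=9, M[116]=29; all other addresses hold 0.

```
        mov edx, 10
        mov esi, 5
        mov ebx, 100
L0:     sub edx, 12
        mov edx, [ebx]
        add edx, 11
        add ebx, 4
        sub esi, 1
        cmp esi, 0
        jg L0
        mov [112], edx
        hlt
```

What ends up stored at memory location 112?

40

mov edx, 10 → edx=10
mov esi, 5 → esi=5
mov ebx, 100 → ebx=100
sub edx, 12 → edx=10-12=-2
mov edx, [ebx] → edx=M[100]=21
add edx, 11 → edx=21+11=32
add ebx, 4 → ebx=100+4=104
sub esi, 1 → esi=5-1=4
cmp esi, 0  (cmp 4,0)
jg L0: taken
sub edx, 12 → edx=32-12=20
mov edx, [ebx] → edx=M[104]=10
add edx, 11 → edx=10+11=21
add ebx, 4 → ebx=104+4=108
sub esi, 1 → esi=4-1=3
cmp esi, 0  (cmp 3,0)
jg L0: taken
sub edx, 12 → edx=21-12=9
mov edx, [ebx] → edx=M[108]=10
add edx, 11 → edx=10+11=21
add ebx, 4 → ebx=108+4=112
sub esi, 1 → esi=3-1=2
cmp esi, 0  (cmp 2,0)
jg L0: taken
sub edx, 12 → edx=21-12=9
mov edx, [ebx] → edx=M[112]=9
add edx, 11 → edx=9+11=20
add ebx, 4 → ebx=112+4=116
sub esi, 1 → esi=2-1=1
cmp esi, 0  (cmp 1,0)
jg L0: taken
sub edx, 12 → edx=20-12=8
mov edx, [ebx] → edx=M[116]=29
add edx, 11 → edx=29+11=40
add ebx, 4 → ebx=116+4=120
sub esi, 1 → esi=1-1=0
cmp esi, 0  (cmp 0,0)
jg L0: not taken
mov [112], edx → M[112]=40
halt.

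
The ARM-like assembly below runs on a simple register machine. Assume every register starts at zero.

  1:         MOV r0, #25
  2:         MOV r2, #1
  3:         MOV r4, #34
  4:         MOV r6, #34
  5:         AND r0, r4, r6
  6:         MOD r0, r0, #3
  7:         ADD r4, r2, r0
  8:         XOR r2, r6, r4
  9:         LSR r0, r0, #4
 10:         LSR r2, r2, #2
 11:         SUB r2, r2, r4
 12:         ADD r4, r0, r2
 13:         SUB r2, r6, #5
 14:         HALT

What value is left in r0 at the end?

after MOV r0, #25: r0=25
after MOV r2, #1: r2=1
after MOV r4, #34: r4=34
after MOV r6, #34: r6=34
after AND r0, r4, r6: r0=34&34=34
after MOD r0, r0, #3: r0=34%3=1
after ADD r4, r2, r0: r4=1+1=2
after XOR r2, r6, r4: r2=34^2=32
after LSR r0, r0, #4: r0=1>>4=0
after LSR r2, r2, #2: r2=32>>2=8
after SUB r2, r2, r4: r2=8-2=6
after ADD r4, r0, r2: r4=0+6=6
after SUB r2, r6, #5: r2=34-5=29
halt.

0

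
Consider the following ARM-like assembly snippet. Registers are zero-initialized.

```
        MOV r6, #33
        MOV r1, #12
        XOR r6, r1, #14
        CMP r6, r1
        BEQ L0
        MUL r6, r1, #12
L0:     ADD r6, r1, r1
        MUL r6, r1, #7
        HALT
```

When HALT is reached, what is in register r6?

r6=33
r1=12
r6=12^14=2
CMP r6, r1  (cmp 2,12)
BEQ L0: not taken
r6=12*12=144
r6=12+12=24
r6=12*7=84
halt.

84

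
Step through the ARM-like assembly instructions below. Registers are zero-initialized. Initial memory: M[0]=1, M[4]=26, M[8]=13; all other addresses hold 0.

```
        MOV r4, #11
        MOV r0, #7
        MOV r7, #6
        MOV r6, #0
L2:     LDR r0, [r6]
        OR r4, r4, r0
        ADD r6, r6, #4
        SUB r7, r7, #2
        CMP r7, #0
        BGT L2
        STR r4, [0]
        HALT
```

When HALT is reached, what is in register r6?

after MOV r4, #11: r4=11
after MOV r0, #7: r0=7
after MOV r7, #6: r7=6
after MOV r6, #0: r6=0
after LDR r0, [r6]: r0=M[0]=1
after OR r4, r4, r0: r4=11|1=11
after ADD r6, r6, #4: r6=0+4=4
after SUB r7, r7, #2: r7=6-2=4
CMP r7, #0  (cmp 4,0)
BGT L2: taken
after LDR r0, [r6]: r0=M[4]=26
after OR r4, r4, r0: r4=11|26=27
after ADD r6, r6, #4: r6=4+4=8
after SUB r7, r7, #2: r7=4-2=2
CMP r7, #0  (cmp 2,0)
BGT L2: taken
after LDR r0, [r6]: r0=M[8]=13
after OR r4, r4, r0: r4=27|13=31
after ADD r6, r6, #4: r6=8+4=12
after SUB r7, r7, #2: r7=2-2=0
CMP r7, #0  (cmp 0,0)
BGT L2: not taken
STR r4, [0] → M[0]=31
halt.

12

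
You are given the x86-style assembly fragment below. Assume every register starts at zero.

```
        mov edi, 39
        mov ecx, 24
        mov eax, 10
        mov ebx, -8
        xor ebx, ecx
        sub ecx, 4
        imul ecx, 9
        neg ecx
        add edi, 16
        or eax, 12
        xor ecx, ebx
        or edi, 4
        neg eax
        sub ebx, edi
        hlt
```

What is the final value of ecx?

edi=39
ecx=24
eax=10
ebx=-8
ebx=(-8)^24=-32
ecx=24-4=20
ecx=20*9=180
ecx=-(180)=-180
edi=39+16=55
eax=10|12=14
ecx=(-180)^(-32)=172
edi=55|4=55
eax=-(14)=-14
ebx=(-32)-55=-87
halt.

172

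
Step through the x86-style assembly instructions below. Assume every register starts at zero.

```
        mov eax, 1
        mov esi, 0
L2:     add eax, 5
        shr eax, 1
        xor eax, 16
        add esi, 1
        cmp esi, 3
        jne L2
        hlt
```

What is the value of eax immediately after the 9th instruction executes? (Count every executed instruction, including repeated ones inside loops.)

after mov eax, 1: eax=1
after mov esi, 0: esi=0
after add eax, 5: eax=1+5=6
after shr eax, 1: eax=6>>1=3
after xor eax, 16: eax=3^16=19
after add esi, 1: esi=0+1=1
cmp esi, 3  (cmp 1,3)
jne L2: taken
after add eax, 5: eax=19+5=24
After step 9: eax = 24.

24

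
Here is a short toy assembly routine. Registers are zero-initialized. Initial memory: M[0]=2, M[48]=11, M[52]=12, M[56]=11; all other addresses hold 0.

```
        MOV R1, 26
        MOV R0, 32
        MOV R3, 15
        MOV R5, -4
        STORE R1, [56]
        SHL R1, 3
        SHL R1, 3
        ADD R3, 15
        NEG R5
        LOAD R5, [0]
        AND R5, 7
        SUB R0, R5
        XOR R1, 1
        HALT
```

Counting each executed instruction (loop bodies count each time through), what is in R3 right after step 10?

after MOV R1, 26: R1=26
after MOV R0, 32: R0=32
after MOV R3, 15: R3=15
after MOV R5, -4: R5=-4
STORE R1, [56] → M[56]=26
after SHL R1, 3: R1=26<<3=208
after SHL R1, 3: R1=208<<3=1664
after ADD R3, 15: R3=15+15=30
after NEG R5: R5=-(-4)=4
after LOAD R5, [0]: R5=M[0]=2
After step 10: R3 = 30.

30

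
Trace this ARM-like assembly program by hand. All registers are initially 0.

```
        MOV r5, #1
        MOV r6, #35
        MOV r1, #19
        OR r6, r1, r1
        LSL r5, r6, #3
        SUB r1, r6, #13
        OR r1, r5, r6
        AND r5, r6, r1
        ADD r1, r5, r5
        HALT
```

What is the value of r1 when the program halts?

38

after MOV r5, #1: r5=1
after MOV r6, #35: r6=35
after MOV r1, #19: r1=19
after OR r6, r1, r1: r6=19|19=19
after LSL r5, r6, #3: r5=19<<3=152
after SUB r1, r6, #13: r1=19-13=6
after OR r1, r5, r6: r1=152|19=155
after AND r5, r6, r1: r5=19&155=19
after ADD r1, r5, r5: r1=19+19=38
halt.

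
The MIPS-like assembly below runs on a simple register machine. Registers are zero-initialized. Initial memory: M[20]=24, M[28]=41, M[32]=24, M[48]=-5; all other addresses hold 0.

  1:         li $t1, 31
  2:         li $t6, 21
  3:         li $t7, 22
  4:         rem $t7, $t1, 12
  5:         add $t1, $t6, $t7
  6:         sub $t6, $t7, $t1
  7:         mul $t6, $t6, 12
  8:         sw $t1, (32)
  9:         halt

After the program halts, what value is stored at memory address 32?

28

after li $t1, 31: $t1=31
after li $t6, 21: $t6=21
after li $t7, 22: $t7=22
after rem $t7, $t1, 12: $t7=31%12=7
after add $t1, $t6, $t7: $t1=21+7=28
after sub $t6, $t7, $t1: $t6=7-28=-21
after mul $t6, $t6, 12: $t6=(-21)*12=-252
sw $t1, (32) → M[32]=28
halt.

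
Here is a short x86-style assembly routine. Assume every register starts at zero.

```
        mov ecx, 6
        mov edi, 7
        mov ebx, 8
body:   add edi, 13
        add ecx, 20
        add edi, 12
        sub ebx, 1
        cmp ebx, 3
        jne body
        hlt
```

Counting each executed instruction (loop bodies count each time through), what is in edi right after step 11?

ecx=6
edi=7
ebx=8
edi=7+13=20
ecx=6+20=26
edi=20+12=32
ebx=8-1=7
cmp ebx, 3  (cmp 7,3)
jne body: taken
edi=32+13=45
ecx=26+20=46
After step 11: edi = 45.

45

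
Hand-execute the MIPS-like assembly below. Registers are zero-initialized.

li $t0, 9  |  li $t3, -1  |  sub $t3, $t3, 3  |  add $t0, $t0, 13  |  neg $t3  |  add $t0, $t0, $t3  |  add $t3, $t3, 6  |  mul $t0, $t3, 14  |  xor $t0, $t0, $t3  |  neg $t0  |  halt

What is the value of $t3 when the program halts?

10

after li $t0, 9: $t0=9
after li $t3, -1: $t3=-1
after sub $t3, $t3, 3: $t3=(-1)-3=-4
after add $t0, $t0, 13: $t0=9+13=22
after neg $t3: $t3=-(-4)=4
after add $t0, $t0, $t3: $t0=22+4=26
after add $t3, $t3, 6: $t3=4+6=10
after mul $t0, $t3, 14: $t0=10*14=140
after xor $t0, $t0, $t3: $t0=140^10=134
after neg $t0: $t0=-(134)=-134
halt.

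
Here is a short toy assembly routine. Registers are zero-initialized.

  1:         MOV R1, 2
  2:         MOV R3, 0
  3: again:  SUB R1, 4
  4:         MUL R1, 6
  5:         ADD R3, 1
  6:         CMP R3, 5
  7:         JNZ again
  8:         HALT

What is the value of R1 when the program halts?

after MOV R1, 2: R1=2
after MOV R3, 0: R3=0
after SUB R1, 4: R1=2-4=-2
after MUL R1, 6: R1=(-2)*6=-12
after ADD R3, 1: R3=0+1=1
CMP R3, 5  (cmp 1,5)
JNZ again: taken
after SUB R1, 4: R1=(-12)-4=-16
after MUL R1, 6: R1=(-16)*6=-96
after ADD R3, 1: R3=1+1=2
CMP R3, 5  (cmp 2,5)
JNZ again: taken
after SUB R1, 4: R1=(-96)-4=-100
after MUL R1, 6: R1=(-100)*6=-600
after ADD R3, 1: R3=2+1=3
CMP R3, 5  (cmp 3,5)
JNZ again: taken
after SUB R1, 4: R1=(-600)-4=-604
after MUL R1, 6: R1=(-604)*6=-3624
after ADD R3, 1: R3=3+1=4
CMP R3, 5  (cmp 4,5)
JNZ again: taken
after SUB R1, 4: R1=(-3624)-4=-3628
after MUL R1, 6: R1=(-3628)*6=-21768
after ADD R3, 1: R3=4+1=5
CMP R3, 5  (cmp 5,5)
JNZ again: not taken
halt.

-21768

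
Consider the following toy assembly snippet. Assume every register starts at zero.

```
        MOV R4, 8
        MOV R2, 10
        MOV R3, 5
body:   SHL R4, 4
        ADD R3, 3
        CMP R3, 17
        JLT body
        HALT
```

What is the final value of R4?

R4=8
R2=10
R3=5
R4=8<<4=128
R3=5+3=8
CMP R3, 17  (cmp 8,17)
JLT body: taken
R4=128<<4=2048
R3=8+3=11
CMP R3, 17  (cmp 11,17)
JLT body: taken
R4=2048<<4=32768
R3=11+3=14
CMP R3, 17  (cmp 14,17)
JLT body: taken
R4=32768<<4=524288
R3=14+3=17
CMP R3, 17  (cmp 17,17)
JLT body: not taken
halt.

524288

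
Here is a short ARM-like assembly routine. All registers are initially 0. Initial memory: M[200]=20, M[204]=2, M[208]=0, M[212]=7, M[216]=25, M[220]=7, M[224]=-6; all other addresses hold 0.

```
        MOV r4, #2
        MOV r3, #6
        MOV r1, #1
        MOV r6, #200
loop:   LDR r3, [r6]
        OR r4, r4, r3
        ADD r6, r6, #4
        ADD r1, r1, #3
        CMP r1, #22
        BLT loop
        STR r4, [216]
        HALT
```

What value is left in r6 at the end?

after MOV r4, #2: r4=2
after MOV r3, #6: r3=6
after MOV r1, #1: r1=1
after MOV r6, #200: r6=200
after LDR r3, [r6]: r3=M[200]=20
after OR r4, r4, r3: r4=2|20=22
after ADD r6, r6, #4: r6=200+4=204
after ADD r1, r1, #3: r1=1+3=4
CMP r1, #22  (cmp 4,22)
BLT loop: taken
after LDR r3, [r6]: r3=M[204]=2
after OR r4, r4, r3: r4=22|2=22
after ADD r6, r6, #4: r6=204+4=208
after ADD r1, r1, #3: r1=4+3=7
CMP r1, #22  (cmp 7,22)
BLT loop: taken
after LDR r3, [r6]: r3=M[208]=0
after OR r4, r4, r3: r4=22|0=22
after ADD r6, r6, #4: r6=208+4=212
after ADD r1, r1, #3: r1=7+3=10
CMP r1, #22  (cmp 10,22)
BLT loop: taken
after LDR r3, [r6]: r3=M[212]=7
after OR r4, r4, r3: r4=22|7=23
after ADD r6, r6, #4: r6=212+4=216
after ADD r1, r1, #3: r1=10+3=13
CMP r1, #22  (cmp 13,22)
BLT loop: taken
after LDR r3, [r6]: r3=M[216]=25
after OR r4, r4, r3: r4=23|25=31
after ADD r6, r6, #4: r6=216+4=220
after ADD r1, r1, #3: r1=13+3=16
CMP r1, #22  (cmp 16,22)
BLT loop: taken
after LDR r3, [r6]: r3=M[220]=7
after OR r4, r4, r3: r4=31|7=31
after ADD r6, r6, #4: r6=220+4=224
after ADD r1, r1, #3: r1=16+3=19
CMP r1, #22  (cmp 19,22)
BLT loop: taken
after LDR r3, [r6]: r3=M[224]=-6
after OR r4, r4, r3: r4=31|(-6)=-1
after ADD r6, r6, #4: r6=224+4=228
after ADD r1, r1, #3: r1=19+3=22
CMP r1, #22  (cmp 22,22)
BLT loop: not taken
STR r4, [216] → M[216]=-1
halt.

228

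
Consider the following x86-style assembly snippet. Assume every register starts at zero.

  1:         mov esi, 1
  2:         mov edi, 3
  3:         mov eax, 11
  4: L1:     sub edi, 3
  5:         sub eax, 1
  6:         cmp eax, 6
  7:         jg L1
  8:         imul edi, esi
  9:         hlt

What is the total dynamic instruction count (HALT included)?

25

esi=1
edi=3
eax=11
edi=3-3=0
eax=11-1=10
cmp eax, 6  (cmp 10,6)
jg L1: taken
edi=0-3=-3
eax=10-1=9
cmp eax, 6  (cmp 9,6)
jg L1: taken
edi=(-3)-3=-6
eax=9-1=8
cmp eax, 6  (cmp 8,6)
jg L1: taken
edi=(-6)-3=-9
eax=8-1=7
cmp eax, 6  (cmp 7,6)
jg L1: taken
edi=(-9)-3=-12
eax=7-1=6
cmp eax, 6  (cmp 6,6)
jg L1: not taken
edi=(-12)*1=-12
halt.
Total executed instructions: 25.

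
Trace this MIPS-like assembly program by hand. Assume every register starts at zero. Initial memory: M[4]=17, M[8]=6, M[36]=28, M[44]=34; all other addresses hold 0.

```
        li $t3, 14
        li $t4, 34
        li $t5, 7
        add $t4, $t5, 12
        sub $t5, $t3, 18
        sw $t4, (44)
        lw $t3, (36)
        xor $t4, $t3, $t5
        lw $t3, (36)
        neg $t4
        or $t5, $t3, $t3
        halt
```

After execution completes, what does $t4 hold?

after li $t3, 14: $t3=14
after li $t4, 34: $t4=34
after li $t5, 7: $t5=7
after add $t4, $t5, 12: $t4=7+12=19
after sub $t5, $t3, 18: $t5=14-18=-4
sw $t4, (44) → M[44]=19
after lw $t3, (36): $t3=M[36]=28
after xor $t4, $t3, $t5: $t4=28^(-4)=-32
after lw $t3, (36): $t3=M[36]=28
after neg $t4: $t4=-(-32)=32
after or $t5, $t3, $t3: $t5=28|28=28
halt.

32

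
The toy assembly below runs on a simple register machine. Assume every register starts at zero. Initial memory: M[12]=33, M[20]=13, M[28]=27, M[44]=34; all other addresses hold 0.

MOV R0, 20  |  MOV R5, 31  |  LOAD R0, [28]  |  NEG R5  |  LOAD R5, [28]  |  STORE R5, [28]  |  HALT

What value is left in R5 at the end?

27

MOV R0, 20 → R0=20
MOV R5, 31 → R5=31
LOAD R0, [28] → R0=M[28]=27
NEG R5 → R5=-(31)=-31
LOAD R5, [28] → R5=M[28]=27
STORE R5, [28] → M[28]=27
halt.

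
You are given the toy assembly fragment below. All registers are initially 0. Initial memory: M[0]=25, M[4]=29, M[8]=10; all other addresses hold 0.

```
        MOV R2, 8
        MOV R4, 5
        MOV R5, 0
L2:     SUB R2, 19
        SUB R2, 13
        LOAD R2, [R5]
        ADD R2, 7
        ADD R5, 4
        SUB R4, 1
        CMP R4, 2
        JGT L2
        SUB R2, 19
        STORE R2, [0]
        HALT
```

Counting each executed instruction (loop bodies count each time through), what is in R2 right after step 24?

MOV R2, 8 → R2=8
MOV R4, 5 → R4=5
MOV R5, 0 → R5=0
SUB R2, 19 → R2=8-19=-11
SUB R2, 13 → R2=(-11)-13=-24
LOAD R2, [R5] → R2=M[0]=25
ADD R2, 7 → R2=25+7=32
ADD R5, 4 → R5=0+4=4
SUB R4, 1 → R4=5-1=4
CMP R4, 2  (cmp 4,2)
JGT L2: taken
SUB R2, 19 → R2=32-19=13
SUB R2, 13 → R2=13-13=0
LOAD R2, [R5] → R2=M[4]=29
ADD R2, 7 → R2=29+7=36
ADD R5, 4 → R5=4+4=8
SUB R4, 1 → R4=4-1=3
CMP R4, 2  (cmp 3,2)
JGT L2: taken
SUB R2, 19 → R2=36-19=17
SUB R2, 13 → R2=17-13=4
LOAD R2, [R5] → R2=M[8]=10
ADD R2, 7 → R2=10+7=17
ADD R5, 4 → R5=8+4=12
After step 24: R2 = 17.

17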